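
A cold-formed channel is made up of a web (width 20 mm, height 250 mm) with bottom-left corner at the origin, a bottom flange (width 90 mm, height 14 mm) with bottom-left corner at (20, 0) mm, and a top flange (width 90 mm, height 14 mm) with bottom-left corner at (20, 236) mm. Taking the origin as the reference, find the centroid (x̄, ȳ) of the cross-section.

web: A = 20 × 250 = 5000.00, centroid at (10.00, 125.00).
bottom flange: A = 90 × 14 = 1260.00, centroid at (65.00, 7.00).
top flange: A = 90 × 14 = 1260.00, centroid at (65.00, 243.00).
ΣA = 7520.00 mm²
ΣAx̄ = (5000.00)(10.00) + (1260.00)(65.00) + (1260.00)(65.00) = 213800.00 mm³
ΣAȳ = (5000.00)(125.00) + (1260.00)(7.00) + (1260.00)(243.00) = 940000.00 mm³
x̄ = 213800.00 / 7520.00 = 28.43 mm
ȳ = 940000.00 / 7520.00 = 125.00 mm

x̄ = 28.43 mm, ȳ = 125.00 mm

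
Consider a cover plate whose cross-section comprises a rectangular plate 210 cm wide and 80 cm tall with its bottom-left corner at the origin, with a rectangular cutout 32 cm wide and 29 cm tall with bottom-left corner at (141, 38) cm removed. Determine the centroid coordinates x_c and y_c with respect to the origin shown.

Part | A | x̄ᵢ | ȳᵢ | A·x̄ᵢ | A·ȳᵢ
plate | 16800.00 | 105.00 | 40.00 | 1764000.00 | 672000.00
hole | -928.00 | 157.00 | 52.50 | -145696.00 | -48720.00
Σ | 15872.00 |  |  | 1618304.00 | 623280.00
x_c = 1618304.00 / 15872.00 = 101.96 cm
y_c = 623280.00 / 15872.00 = 39.27 cm

x_c = 101.96 cm, y_c = 39.27 cm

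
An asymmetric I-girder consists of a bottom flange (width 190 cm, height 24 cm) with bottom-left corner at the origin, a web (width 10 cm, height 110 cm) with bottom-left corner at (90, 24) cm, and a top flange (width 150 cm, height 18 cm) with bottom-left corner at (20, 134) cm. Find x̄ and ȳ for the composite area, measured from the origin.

x̄ = 95.00 cm, ȳ = 63.12 cm

Part | A | x̄ᵢ | ȳᵢ | A·x̄ᵢ | A·ȳᵢ
bottom flange | 4560.00 | 95.00 | 12.00 | 433200.00 | 54720.00
web | 1100.00 | 95.00 | 79.00 | 104500.00 | 86900.00
top flange | 2700.00 | 95.00 | 143.00 | 256500.00 | 386100.00
Σ | 8360.00 |  |  | 794200.00 | 527720.00
x̄ = 794200.00 / 8360.00 = 95.00 cm
ȳ = 527720.00 / 8360.00 = 63.12 cm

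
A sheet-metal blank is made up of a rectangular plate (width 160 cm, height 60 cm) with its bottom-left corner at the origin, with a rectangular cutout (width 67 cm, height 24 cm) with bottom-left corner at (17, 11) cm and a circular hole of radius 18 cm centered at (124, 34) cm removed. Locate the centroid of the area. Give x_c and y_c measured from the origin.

plate: A = 160 × 60 = 9600.00, centroid at (80.00, 30.00).
hole 1: A = −(67 × 24) = -1608.00, centroid at (50.50, 23.00).
hole 2: A = −π·18² = -1017.88, centroid at (124.00, 34.00).
ΣA = 6974.12 cm²
ΣAx_c = (9600.00)(80.00) + (-1608.00)(50.50) + (-1017.88)(124.00) = 560579.37 cm³
ΣAy_c = (9600.00)(30.00) + (-1608.00)(23.00) + (-1017.88)(34.00) = 216408.22 cm³
x_c = 560579.37 / 6974.12 = 80.38 cm
y_c = 216408.22 / 6974.12 = 31.03 cm

x_c = 80.38 cm, y_c = 31.03 cm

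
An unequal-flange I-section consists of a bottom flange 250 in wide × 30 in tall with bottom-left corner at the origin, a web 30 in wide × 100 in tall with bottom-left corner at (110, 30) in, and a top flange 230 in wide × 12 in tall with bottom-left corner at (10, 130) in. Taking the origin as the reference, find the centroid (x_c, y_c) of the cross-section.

x_c = 125.00 in, y_c = 54.89 in

bottom flange: A = 250 × 30 = 7500.00, centroid at (125.00, 15.00).
web: A = 30 × 100 = 3000.00, centroid at (125.00, 80.00).
top flange: A = 230 × 12 = 2760.00, centroid at (125.00, 136.00).
ΣA = 13260.00 in²
ΣAx_c = (7500.00)(125.00) + (3000.00)(125.00) + (2760.00)(125.00) = 1657500.00 in³
ΣAy_c = (7500.00)(15.00) + (3000.00)(80.00) + (2760.00)(136.00) = 727860.00 in³
x_c = 1657500.00 / 13260.00 = 125.00 in
y_c = 727860.00 / 13260.00 = 54.89 in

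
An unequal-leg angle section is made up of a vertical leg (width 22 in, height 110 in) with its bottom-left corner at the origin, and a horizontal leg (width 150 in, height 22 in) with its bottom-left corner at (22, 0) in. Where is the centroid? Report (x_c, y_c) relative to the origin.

x_c = 60.62 in, y_c = 29.62 in

vertical leg: A = 22 × 110 = 2420.00, centroid at (11.00, 55.00).
horizontal leg: A = 150 × 22 = 3300.00, centroid at (97.00, 11.00).
ΣA = 5720.00 in²
ΣAx_c = (2420.00)(11.00) + (3300.00)(97.00) = 346720.00 in³
ΣAy_c = (2420.00)(55.00) + (3300.00)(11.00) = 169400.00 in³
x_c = 346720.00 / 5720.00 = 60.62 in
y_c = 169400.00 / 5720.00 = 29.62 in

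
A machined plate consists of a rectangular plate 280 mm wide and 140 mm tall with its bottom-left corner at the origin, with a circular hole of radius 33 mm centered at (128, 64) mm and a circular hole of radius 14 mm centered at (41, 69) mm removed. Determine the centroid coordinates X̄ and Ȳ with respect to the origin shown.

Part | A | x̄ᵢ | ȳᵢ | A·x̄ᵢ | A·ȳᵢ
plate | 39200.00 | 140.00 | 70.00 | 5488000.00 | 2744000.00
hole 1 | -3421.19 | 128.00 | 64.00 | -437912.88 | -218956.44
hole 2 | -615.75 | 41.00 | 69.00 | -25245.84 | -42486.90
Σ | 35163.05 |  |  | 5024841.28 | 2482556.66
X̄ = 5024841.28 / 35163.05 = 142.90 mm
Ȳ = 2482556.66 / 35163.05 = 70.60 mm

X̄ = 142.90 mm, Ȳ = 70.60 mm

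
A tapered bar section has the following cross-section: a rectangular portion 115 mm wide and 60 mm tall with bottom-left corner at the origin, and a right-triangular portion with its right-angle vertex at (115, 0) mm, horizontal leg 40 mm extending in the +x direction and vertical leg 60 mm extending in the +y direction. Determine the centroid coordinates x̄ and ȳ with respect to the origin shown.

x̄ = 67.99 mm, ȳ = 28.52 mm

Part | A | x̄ᵢ | ȳᵢ | A·x̄ᵢ | A·ȳᵢ
rectangular portion | 6900.00 | 57.50 | 30.00 | 396750.00 | 207000.00
triangular portion | 1200.00 | 128.33 | 20.00 | 154000.00 | 24000.00
Σ | 8100.00 |  |  | 550750.00 | 231000.00
x̄ = 550750.00 / 8100.00 = 67.99 mm
ȳ = 231000.00 / 8100.00 = 28.52 mm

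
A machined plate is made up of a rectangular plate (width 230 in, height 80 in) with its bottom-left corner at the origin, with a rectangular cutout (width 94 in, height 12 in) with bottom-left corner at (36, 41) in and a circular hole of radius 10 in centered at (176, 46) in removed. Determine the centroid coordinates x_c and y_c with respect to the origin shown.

x_c = 116.00 in, y_c = 39.42 in

plate: A = 230 × 80 = 18400.00, centroid at (115.00, 40.00).
hole 1: A = −(94 × 12) = -1128.00, centroid at (83.00, 47.00).
hole 2: A = −π·10² = -314.16, centroid at (176.00, 46.00).
ΣA = 16957.84 in²
ΣAx_c = (18400.00)(115.00) + (-1128.00)(83.00) + (-314.16)(176.00) = 1967083.97 in³
ΣAy_c = (18400.00)(40.00) + (-1128.00)(47.00) + (-314.16)(46.00) = 668532.67 in³
x_c = 1967083.97 / 16957.84 = 116.00 in
y_c = 668532.67 / 16957.84 = 39.42 in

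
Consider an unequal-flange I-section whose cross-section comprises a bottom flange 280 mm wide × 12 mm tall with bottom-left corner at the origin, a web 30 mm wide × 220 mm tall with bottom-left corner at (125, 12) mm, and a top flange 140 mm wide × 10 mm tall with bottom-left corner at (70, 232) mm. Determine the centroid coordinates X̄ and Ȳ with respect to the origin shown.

X̄ = 140.00 mm, Ȳ = 101.86 mm

bottom flange: A = 280 × 12 = 3360.00, centroid at (140.00, 6.00).
web: A = 30 × 220 = 6600.00, centroid at (140.00, 122.00).
top flange: A = 140 × 10 = 1400.00, centroid at (140.00, 237.00).
ΣA = 11360.00 mm²
ΣAX̄ = (3360.00)(140.00) + (6600.00)(140.00) + (1400.00)(140.00) = 1590400.00 mm³
ΣAȲ = (3360.00)(6.00) + (6600.00)(122.00) + (1400.00)(237.00) = 1157160.00 mm³
X̄ = 1590400.00 / 11360.00 = 140.00 mm
Ȳ = 1157160.00 / 11360.00 = 101.86 mm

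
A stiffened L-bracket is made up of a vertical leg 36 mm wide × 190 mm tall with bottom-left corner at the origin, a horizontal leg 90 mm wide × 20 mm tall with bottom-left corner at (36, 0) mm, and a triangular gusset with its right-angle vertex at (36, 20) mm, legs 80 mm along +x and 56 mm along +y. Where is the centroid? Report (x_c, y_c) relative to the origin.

x_c = 37.62 mm, y_c = 69.34 mm

vertical leg: A = 36 × 190 = 6840.00, centroid at (18.00, 95.00).
horizontal leg: A = 90 × 20 = 1800.00, centroid at (81.00, 10.00).
gusset: A = ½·80·56 = 2240.00, centroid at (62.67, 38.67).
ΣA = 10880.00 mm², ΣAx_c = 409293.33 mm³, ΣAy_c = 754413.33 mm³.
x_c = 409293.33/10880.00 = 37.62 mm; y_c = 754413.33/10880.00 = 69.34 mm.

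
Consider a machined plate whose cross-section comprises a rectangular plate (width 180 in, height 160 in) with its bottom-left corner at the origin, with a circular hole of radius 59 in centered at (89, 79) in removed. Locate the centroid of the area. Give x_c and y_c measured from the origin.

x_c = 90.61 in, y_c = 80.61 in

plate: A = 180 × 160 = 28800.00, centroid at (90.00, 80.00).
hole: A = −π·59² = -10935.88, centroid at (89.00, 79.00).
ΣA = 17864.12 in²
ΣAx_c = (28800.00)(90.00) + (-10935.88)(89.00) = 1618706.32 in³
ΣAy_c = (28800.00)(80.00) + (-10935.88)(79.00) = 1440065.16 in³
x_c = 1618706.32 / 17864.12 = 90.61 in
y_c = 1440065.16 / 17864.12 = 80.61 in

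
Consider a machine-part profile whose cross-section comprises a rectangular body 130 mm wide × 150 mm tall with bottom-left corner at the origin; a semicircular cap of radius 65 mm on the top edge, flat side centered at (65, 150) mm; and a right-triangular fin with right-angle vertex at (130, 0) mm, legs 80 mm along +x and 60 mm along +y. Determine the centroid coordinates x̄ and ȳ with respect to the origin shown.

x̄ = 72.71 mm, ȳ = 94.23 mm

rectangular body: A = 130 × 150 = 19500.00, centroid at (65.00, 75.00).
semicircular top: A = ½π·65² = 6636.61, centroid at (65.00, 177.59).
triangular fin: A = ½·80·60 = 2400.00, centroid at (156.67, 20.00).
ΣA = 28536.61 mm²
ΣAx̄ = (19500.00)(65.00) + (6636.61)(65.00) + (2400.00)(156.67) = 2074879.94 mm³
ΣAȳ = (19500.00)(75.00) + (6636.61)(177.59) + (2400.00)(20.00) = 2689075.51 mm³
x̄ = 2074879.94 / 28536.61 = 72.71 mm
ȳ = 2689075.51 / 28536.61 = 94.23 mm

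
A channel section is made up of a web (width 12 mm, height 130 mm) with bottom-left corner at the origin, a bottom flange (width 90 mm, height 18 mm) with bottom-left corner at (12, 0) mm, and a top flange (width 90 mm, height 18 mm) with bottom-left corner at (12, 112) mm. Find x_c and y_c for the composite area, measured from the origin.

web: A = 12 × 130 = 1560.00, centroid at (6.00, 65.00).
bottom flange: A = 90 × 18 = 1620.00, centroid at (57.00, 9.00).
top flange: A = 90 × 18 = 1620.00, centroid at (57.00, 121.00).
ΣA = 4800.00 mm²
ΣAx_c = (1560.00)(6.00) + (1620.00)(57.00) + (1620.00)(57.00) = 194040.00 mm³
ΣAy_c = (1560.00)(65.00) + (1620.00)(9.00) + (1620.00)(121.00) = 312000.00 mm³
x_c = 194040.00 / 4800.00 = 40.42 mm
y_c = 312000.00 / 4800.00 = 65.00 mm

x_c = 40.42 mm, y_c = 65.00 mm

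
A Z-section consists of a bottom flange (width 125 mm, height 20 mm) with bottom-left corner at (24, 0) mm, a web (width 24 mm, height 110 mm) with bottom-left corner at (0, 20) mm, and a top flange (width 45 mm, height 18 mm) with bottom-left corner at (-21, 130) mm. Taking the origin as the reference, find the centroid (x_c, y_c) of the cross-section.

x_c = 41.87 mm, y_c = 56.40 mm

bottom flange: A = 125 × 20 = 2500.00, centroid at (86.50, 10.00).
web: A = 24 × 110 = 2640.00, centroid at (12.00, 75.00).
top flange: A = 45 × 18 = 810.00, centroid at (1.50, 139.00).
ΣA = 5950.00 mm²
ΣAx_c = (2500.00)(86.50) + (2640.00)(12.00) + (810.00)(1.50) = 249145.00 mm³
ΣAy_c = (2500.00)(10.00) + (2640.00)(75.00) + (810.00)(139.00) = 335590.00 mm³
x_c = 249145.00 / 5950.00 = 41.87 mm
y_c = 335590.00 / 5950.00 = 56.40 mm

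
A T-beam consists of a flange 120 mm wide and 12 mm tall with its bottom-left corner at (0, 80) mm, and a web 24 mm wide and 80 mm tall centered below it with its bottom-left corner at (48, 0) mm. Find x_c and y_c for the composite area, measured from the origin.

Part | A | x̄ᵢ | ȳᵢ | A·x̄ᵢ | A·ȳᵢ
web | 1920.00 | 60.00 | 40.00 | 115200.00 | 76800.00
flange | 1440.00 | 60.00 | 86.00 | 86400.00 | 123840.00
Σ | 3360.00 |  |  | 201600.00 | 200640.00
x_c = 201600.00 / 3360.00 = 60.00 mm
y_c = 200640.00 / 3360.00 = 59.71 mm

x_c = 60.00 mm, y_c = 59.71 mm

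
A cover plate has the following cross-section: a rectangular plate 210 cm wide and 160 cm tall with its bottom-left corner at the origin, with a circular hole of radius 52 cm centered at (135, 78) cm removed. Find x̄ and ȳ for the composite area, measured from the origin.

x̄ = 94.85 cm, ȳ = 80.68 cm

plate: A = 210 × 160 = 33600.00, centroid at (105.00, 80.00).
hole: A = −π·52² = -8494.87, centroid at (135.00, 78.00).
ΣA = 25105.13 cm²
ΣAx̄ = (33600.00)(105.00) + (-8494.87)(135.00) = 2381193.02 cm³
ΣAȳ = (33600.00)(80.00) + (-8494.87)(78.00) = 2025400.41 cm³
x̄ = 2381193.02 / 25105.13 = 94.85 cm
ȳ = 2025400.41 / 25105.13 = 80.68 cm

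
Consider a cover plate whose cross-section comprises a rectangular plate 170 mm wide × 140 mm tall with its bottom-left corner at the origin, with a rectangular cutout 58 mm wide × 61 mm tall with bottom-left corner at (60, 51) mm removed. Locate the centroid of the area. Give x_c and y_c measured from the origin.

plate: A = 170 × 140 = 23800.00, centroid at (85.00, 70.00).
hole: A = −(58 × 61) = -3538.00, centroid at (89.00, 81.50).
ΣA = 20262.00 mm², ΣAx_c = 1708118.00 mm³, ΣAy_c = 1377653.00 mm³.
x_c = 1708118.00/20262.00 = 84.30 mm; y_c = 1377653.00/20262.00 = 67.99 mm.

x_c = 84.30 mm, y_c = 67.99 mm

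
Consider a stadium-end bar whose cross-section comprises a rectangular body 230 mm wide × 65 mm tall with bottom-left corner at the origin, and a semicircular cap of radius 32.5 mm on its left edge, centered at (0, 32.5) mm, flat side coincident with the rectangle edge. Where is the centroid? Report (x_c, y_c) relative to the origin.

rectangular body: A = 230 × 65 = 14950.00, centroid at (115.00, 32.50).
semicircular end: A = ½π·32.5² = 1659.15, centroid at (-13.79, 32.50).
ΣA = 16609.15 mm²
ΣAx_c = (14950.00)(115.00) + (1659.15)(-13.79) = 1696364.58 mm³
ΣAy_c = (14950.00)(32.50) + (1659.15)(32.50) = 539797.49 mm³
x_c = 1696364.58 / 16609.15 = 102.13 mm
y_c = 539797.49 / 16609.15 = 32.50 mm

x_c = 102.13 mm, y_c = 32.50 mm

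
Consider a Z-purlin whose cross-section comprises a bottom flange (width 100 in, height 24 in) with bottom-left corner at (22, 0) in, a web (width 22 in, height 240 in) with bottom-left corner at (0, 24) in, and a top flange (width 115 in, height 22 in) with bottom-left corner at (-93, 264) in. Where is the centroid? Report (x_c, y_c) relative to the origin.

x_c = 13.82 in, y_c = 145.43 in

bottom flange: A = 100 × 24 = 2400.00, centroid at (72.00, 12.00).
web: A = 22 × 240 = 5280.00, centroid at (11.00, 144.00).
top flange: A = 115 × 22 = 2530.00, centroid at (-35.50, 275.00).
ΣA = 10210.00 in², ΣAx_c = 141065.00 in³, ΣAy_c = 1484870.00 in³.
x_c = 141065.00/10210.00 = 13.82 in; y_c = 1484870.00/10210.00 = 145.43 in.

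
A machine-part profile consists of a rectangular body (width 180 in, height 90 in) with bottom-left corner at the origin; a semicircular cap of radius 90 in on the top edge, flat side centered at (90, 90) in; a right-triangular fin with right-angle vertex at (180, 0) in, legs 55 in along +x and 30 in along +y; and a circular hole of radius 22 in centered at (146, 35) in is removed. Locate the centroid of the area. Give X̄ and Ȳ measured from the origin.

rectangular body: A = 180 × 90 = 16200.00, centroid at (90.00, 45.00).
semicircular top: A = ½π·90² = 12723.45, centroid at (90.00, 128.20).
triangular fin: A = ½·55·30 = 825.00, centroid at (198.33, 10.00).
hole: A = −π·22² = -1520.53, centroid at (146.00, 35.00).
ΣA = 28227.92 in²
ΣAX̄ = (16200.00)(90.00) + (12723.45)(90.00) + (825.00)(198.33) + (-1520.53)(146.00) = 2544738.02 in³
ΣAȲ = (16200.00)(45.00) + (12723.45)(128.20) + (825.00)(10.00) + (-1520.53)(35.00) = 2315141.94 in³
X̄ = 2544738.02 / 28227.92 = 90.15 in
Ȳ = 2315141.94 / 28227.92 = 82.02 in

X̄ = 90.15 in, Ȳ = 82.02 in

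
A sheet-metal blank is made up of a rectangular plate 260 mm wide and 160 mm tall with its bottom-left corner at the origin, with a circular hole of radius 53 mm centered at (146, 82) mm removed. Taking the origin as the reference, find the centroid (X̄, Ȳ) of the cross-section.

Part | A | x̄ᵢ | ȳᵢ | A·x̄ᵢ | A·ȳᵢ
plate | 41600.00 | 130.00 | 80.00 | 5408000.00 | 3328000.00
hole | -8824.73 | 146.00 | 82.00 | -1288411.13 | -723628.17
Σ | 32775.27 |  |  | 4119588.87 | 2604371.83
X̄ = 4119588.87 / 32775.27 = 125.69 mm
Ȳ = 2604371.83 / 32775.27 = 79.46 mm

X̄ = 125.69 mm, Ȳ = 79.46 mm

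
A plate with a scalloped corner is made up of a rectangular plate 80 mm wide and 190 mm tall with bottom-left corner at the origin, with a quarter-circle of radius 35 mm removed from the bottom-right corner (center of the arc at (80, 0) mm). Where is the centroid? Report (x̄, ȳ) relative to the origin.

x̄ = 38.30 mm, ȳ = 100.42 mm

Part | A | x̄ᵢ | ȳᵢ | A·x̄ᵢ | A·ȳᵢ
plate | 15200.00 | 40.00 | 95.00 | 608000.00 | 1444000.00
removed quarter-circle | -962.11 | 65.15 | 14.85 | -62677.35 | -14291.67
Σ | 14237.89 |  |  | 545322.65 | 1429708.33
x̄ = 545322.65 / 14237.89 = 38.30 mm
ȳ = 1429708.33 / 14237.89 = 100.42 mm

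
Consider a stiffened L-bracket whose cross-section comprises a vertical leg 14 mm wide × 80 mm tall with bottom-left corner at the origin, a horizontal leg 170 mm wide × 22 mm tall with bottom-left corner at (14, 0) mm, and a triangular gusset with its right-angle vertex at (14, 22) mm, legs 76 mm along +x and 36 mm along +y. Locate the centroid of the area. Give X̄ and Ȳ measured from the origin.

X̄ = 69.35 mm, Ȳ = 21.27 mm

Part | A | x̄ᵢ | ȳᵢ | A·x̄ᵢ | A·ȳᵢ
vertical leg | 1120.00 | 7.00 | 40.00 | 7840.00 | 44800.00
horizontal leg | 3740.00 | 99.00 | 11.00 | 370260.00 | 41140.00
gusset | 1368.00 | 39.33 | 34.00 | 53808.00 | 46512.00
Σ | 6228.00 |  |  | 431908.00 | 132452.00
X̄ = 431908.00 / 6228.00 = 69.35 mm
Ȳ = 132452.00 / 6228.00 = 21.27 mm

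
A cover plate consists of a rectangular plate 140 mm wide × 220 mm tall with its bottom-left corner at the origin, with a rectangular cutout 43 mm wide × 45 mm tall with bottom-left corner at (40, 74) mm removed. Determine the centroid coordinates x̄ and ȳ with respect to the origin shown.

x̄ = 70.57 mm, ȳ = 110.90 mm

plate: A = 140 × 220 = 30800.00, centroid at (70.00, 110.00).
hole: A = −(43 × 45) = -1935.00, centroid at (61.50, 96.50).
ΣA = 28865.00 mm²
ΣAx̄ = (30800.00)(70.00) + (-1935.00)(61.50) = 2036997.50 mm³
ΣAȳ = (30800.00)(110.00) + (-1935.00)(96.50) = 3201272.50 mm³
x̄ = 2036997.50 / 28865.00 = 70.57 mm
ȳ = 3201272.50 / 28865.00 = 110.90 mm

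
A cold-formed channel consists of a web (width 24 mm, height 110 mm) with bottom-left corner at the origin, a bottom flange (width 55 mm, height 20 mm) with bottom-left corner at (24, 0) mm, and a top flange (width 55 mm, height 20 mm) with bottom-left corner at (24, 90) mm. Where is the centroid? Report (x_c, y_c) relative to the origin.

Part | A | x̄ᵢ | ȳᵢ | A·x̄ᵢ | A·ȳᵢ
web | 2640.00 | 12.00 | 55.00 | 31680.00 | 145200.00
bottom flange | 1100.00 | 51.50 | 10.00 | 56650.00 | 11000.00
top flange | 1100.00 | 51.50 | 100.00 | 56650.00 | 110000.00
Σ | 4840.00 |  |  | 144980.00 | 266200.00
x_c = 144980.00 / 4840.00 = 29.95 mm
y_c = 266200.00 / 4840.00 = 55.00 mm

x_c = 29.95 mm, y_c = 55.00 mm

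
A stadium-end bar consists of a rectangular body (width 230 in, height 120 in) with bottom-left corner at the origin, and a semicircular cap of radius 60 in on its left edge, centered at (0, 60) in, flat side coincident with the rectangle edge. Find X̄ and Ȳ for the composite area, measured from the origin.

X̄ = 91.11 in, Ȳ = 60.00 in

rectangular body: A = 230 × 120 = 27600.00, centroid at (115.00, 60.00).
semicircular end: A = ½π·60² = 5654.87, centroid at (-25.46, 60.00).
ΣA = 33254.87 in²
ΣAX̄ = (27600.00)(115.00) + (5654.87)(-25.46) = 3030000.00 in³
ΣAȲ = (27600.00)(60.00) + (5654.87)(60.00) = 1995292.01 in³
X̄ = 3030000.00 / 33254.87 = 91.11 in
Ȳ = 1995292.01 / 33254.87 = 60.00 in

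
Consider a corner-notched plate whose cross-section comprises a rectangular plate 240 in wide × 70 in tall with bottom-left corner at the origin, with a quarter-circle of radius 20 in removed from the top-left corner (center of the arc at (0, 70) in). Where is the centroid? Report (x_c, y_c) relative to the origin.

x_c = 122.13 in, y_c = 34.49 in

plate: A = 240 × 70 = 16800.00, centroid at (120.00, 35.00).
removed quarter-circle: A = −¼π·20² = -314.16, centroid at (8.49, 61.51).
ΣA = 16485.84 in²
ΣAx_c = (16800.00)(120.00) + (-314.16)(8.49) = 2013333.33 in³
ΣAy_c = (16800.00)(35.00) + (-314.16)(61.51) = 568675.52 in³
x_c = 2013333.33 / 16485.84 = 122.13 in
y_c = 568675.52 / 16485.84 = 34.49 in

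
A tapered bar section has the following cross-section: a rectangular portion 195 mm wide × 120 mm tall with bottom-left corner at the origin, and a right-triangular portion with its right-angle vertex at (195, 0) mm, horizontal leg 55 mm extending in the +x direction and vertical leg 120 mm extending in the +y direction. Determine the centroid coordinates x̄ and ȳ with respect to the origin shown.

x̄ = 111.82 mm, ȳ = 57.53 mm

rectangular portion: A = 195 × 120 = 23400.00, centroid at (97.50, 60.00).
triangular portion: A = ½·55·120 = 3300.00, centroid at (213.33, 40.00).
ΣA = 26700.00 mm², ΣAx̄ = 2985500.00 mm³, ΣAȳ = 1536000.00 mm³.
x̄ = 2985500.00/26700.00 = 111.82 mm; ȳ = 1536000.00/26700.00 = 57.53 mm.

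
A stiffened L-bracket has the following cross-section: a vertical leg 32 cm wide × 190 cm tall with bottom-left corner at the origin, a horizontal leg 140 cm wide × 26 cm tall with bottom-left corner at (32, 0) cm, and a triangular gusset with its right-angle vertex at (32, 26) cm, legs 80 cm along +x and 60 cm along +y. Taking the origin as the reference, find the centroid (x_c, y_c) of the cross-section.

x_c = 50.28 cm, y_c = 60.67 cm

vertical leg: A = 32 × 190 = 6080.00, centroid at (16.00, 95.00).
horizontal leg: A = 140 × 26 = 3640.00, centroid at (102.00, 13.00).
gusset: A = ½·80·60 = 2400.00, centroid at (58.67, 46.00).
ΣA = 12120.00 cm²
ΣAx_c = (6080.00)(16.00) + (3640.00)(102.00) + (2400.00)(58.67) = 609360.00 cm³
ΣAy_c = (6080.00)(95.00) + (3640.00)(13.00) + (2400.00)(46.00) = 735320.00 cm³
x_c = 609360.00 / 12120.00 = 50.28 cm
y_c = 735320.00 / 12120.00 = 60.67 cm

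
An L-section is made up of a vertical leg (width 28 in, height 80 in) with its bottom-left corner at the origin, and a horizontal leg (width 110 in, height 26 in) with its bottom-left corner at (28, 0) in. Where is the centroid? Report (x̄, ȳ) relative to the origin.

Part | A | x̄ᵢ | ȳᵢ | A·x̄ᵢ | A·ȳᵢ
vertical leg | 2240.00 | 14.00 | 40.00 | 31360.00 | 89600.00
horizontal leg | 2860.00 | 83.00 | 13.00 | 237380.00 | 37180.00
Σ | 5100.00 |  |  | 268740.00 | 126780.00
x̄ = 268740.00 / 5100.00 = 52.69 in
ȳ = 126780.00 / 5100.00 = 24.86 in

x̄ = 52.69 in, ȳ = 24.86 in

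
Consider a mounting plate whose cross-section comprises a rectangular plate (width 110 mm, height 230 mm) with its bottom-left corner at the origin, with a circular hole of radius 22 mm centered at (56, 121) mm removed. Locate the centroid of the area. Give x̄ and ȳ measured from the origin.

Part | A | x̄ᵢ | ȳᵢ | A·x̄ᵢ | A·ȳᵢ
plate | 25300.00 | 55.00 | 115.00 | 1391500.00 | 2909500.00
hole | -1520.53 | 56.00 | 121.00 | -85149.73 | -183984.23
Σ | 23779.47 |  |  | 1306350.27 | 2725515.77
x̄ = 1306350.27 / 23779.47 = 54.94 mm
ȳ = 2725515.77 / 23779.47 = 114.62 mm

x̄ = 54.94 mm, ȳ = 114.62 mm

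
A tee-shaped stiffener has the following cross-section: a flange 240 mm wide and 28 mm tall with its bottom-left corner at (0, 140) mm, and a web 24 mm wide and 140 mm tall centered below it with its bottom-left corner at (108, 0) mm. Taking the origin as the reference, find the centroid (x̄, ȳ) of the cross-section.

x̄ = 120.00 mm, ȳ = 126.00 mm

web: A = 24 × 140 = 3360.00, centroid at (120.00, 70.00).
flange: A = 240 × 28 = 6720.00, centroid at (120.00, 154.00).
ΣA = 10080.00 mm²
ΣAx̄ = (3360.00)(120.00) + (6720.00)(120.00) = 1209600.00 mm³
ΣAȳ = (3360.00)(70.00) + (6720.00)(154.00) = 1270080.00 mm³
x̄ = 1209600.00 / 10080.00 = 120.00 mm
ȳ = 1270080.00 / 10080.00 = 126.00 mm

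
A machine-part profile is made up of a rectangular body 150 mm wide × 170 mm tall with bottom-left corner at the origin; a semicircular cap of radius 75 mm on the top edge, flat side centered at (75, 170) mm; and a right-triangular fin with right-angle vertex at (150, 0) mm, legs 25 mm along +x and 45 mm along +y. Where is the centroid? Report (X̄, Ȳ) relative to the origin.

X̄ = 76.34 mm, Ȳ = 113.45 mm

rectangular body: A = 150 × 170 = 25500.00, centroid at (75.00, 85.00).
semicircular top: A = ½π·75² = 8835.73, centroid at (75.00, 201.83).
triangular fin: A = ½·25·45 = 562.50, centroid at (158.33, 15.00).
ΣA = 34898.23 mm², ΣAX̄ = 2664242.20 mm³, ΣAȲ = 3959261.49 mm³.
X̄ = 2664242.20/34898.23 = 76.34 mm; Ȳ = 3959261.49/34898.23 = 113.45 mm.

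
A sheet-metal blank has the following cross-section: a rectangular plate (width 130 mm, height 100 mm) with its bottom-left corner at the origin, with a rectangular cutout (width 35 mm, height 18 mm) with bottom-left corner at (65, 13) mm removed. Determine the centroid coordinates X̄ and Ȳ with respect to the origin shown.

X̄ = 64.11 mm, Ȳ = 51.43 mm

Part | A | x̄ᵢ | ȳᵢ | A·x̄ᵢ | A·ȳᵢ
plate | 13000.00 | 65.00 | 50.00 | 845000.00 | 650000.00
hole | -630.00 | 82.50 | 22.00 | -51975.00 | -13860.00
Σ | 12370.00 |  |  | 793025.00 | 636140.00
X̄ = 793025.00 / 12370.00 = 64.11 mm
Ȳ = 636140.00 / 12370.00 = 51.43 mm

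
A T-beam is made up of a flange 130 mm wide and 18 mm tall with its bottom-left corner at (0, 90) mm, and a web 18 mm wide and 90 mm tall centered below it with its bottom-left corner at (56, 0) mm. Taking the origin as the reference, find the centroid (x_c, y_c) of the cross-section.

x_c = 65.00 mm, y_c = 76.91 mm

Part | A | x̄ᵢ | ȳᵢ | A·x̄ᵢ | A·ȳᵢ
web | 1620.00 | 65.00 | 45.00 | 105300.00 | 72900.00
flange | 2340.00 | 65.00 | 99.00 | 152100.00 | 231660.00
Σ | 3960.00 |  |  | 257400.00 | 304560.00
x_c = 257400.00 / 3960.00 = 65.00 mm
y_c = 304560.00 / 3960.00 = 76.91 mm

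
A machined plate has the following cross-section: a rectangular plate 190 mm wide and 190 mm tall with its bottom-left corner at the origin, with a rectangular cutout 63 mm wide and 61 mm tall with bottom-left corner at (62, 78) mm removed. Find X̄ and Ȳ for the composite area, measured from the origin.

X̄ = 95.18 mm, Ȳ = 93.39 mm

Part | A | x̄ᵢ | ȳᵢ | A·x̄ᵢ | A·ȳᵢ
plate | 36100.00 | 95.00 | 95.00 | 3429500.00 | 3429500.00
hole | -3843.00 | 93.50 | 108.50 | -359320.50 | -416965.50
Σ | 32257.00 |  |  | 3070179.50 | 3012534.50
X̄ = 3070179.50 / 32257.00 = 95.18 mm
Ȳ = 3012534.50 / 32257.00 = 93.39 mm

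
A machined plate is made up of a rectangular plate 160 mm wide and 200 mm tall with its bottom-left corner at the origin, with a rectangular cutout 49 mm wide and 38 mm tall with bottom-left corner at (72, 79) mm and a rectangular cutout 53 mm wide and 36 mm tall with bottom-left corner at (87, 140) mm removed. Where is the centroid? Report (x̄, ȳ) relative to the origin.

plate: A = 160 × 200 = 32000.00, centroid at (80.00, 100.00).
hole 1: A = −(49 × 38) = -1862.00, centroid at (96.50, 98.00).
hole 2: A = −(53 × 36) = -1908.00, centroid at (113.50, 158.00).
ΣA = 28230.00 mm²
ΣAx̄ = (32000.00)(80.00) + (-1862.00)(96.50) + (-1908.00)(113.50) = 2163759.00 mm³
ΣAȳ = (32000.00)(100.00) + (-1862.00)(98.00) + (-1908.00)(158.00) = 2716060.00 mm³
x̄ = 2163759.00 / 28230.00 = 76.65 mm
ȳ = 2716060.00 / 28230.00 = 96.21 mm

x̄ = 76.65 mm, ȳ = 96.21 mm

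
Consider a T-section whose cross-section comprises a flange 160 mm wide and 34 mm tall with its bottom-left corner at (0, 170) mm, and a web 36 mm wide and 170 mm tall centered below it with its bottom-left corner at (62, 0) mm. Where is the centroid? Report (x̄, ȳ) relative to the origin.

x̄ = 80.00 mm, ȳ = 133.00 mm

web: A = 36 × 170 = 6120.00, centroid at (80.00, 85.00).
flange: A = 160 × 34 = 5440.00, centroid at (80.00, 187.00).
ΣA = 11560.00 mm²
ΣAx̄ = (6120.00)(80.00) + (5440.00)(80.00) = 924800.00 mm³
ΣAȳ = (6120.00)(85.00) + (5440.00)(187.00) = 1537480.00 mm³
x̄ = 924800.00 / 11560.00 = 80.00 mm
ȳ = 1537480.00 / 11560.00 = 133.00 mm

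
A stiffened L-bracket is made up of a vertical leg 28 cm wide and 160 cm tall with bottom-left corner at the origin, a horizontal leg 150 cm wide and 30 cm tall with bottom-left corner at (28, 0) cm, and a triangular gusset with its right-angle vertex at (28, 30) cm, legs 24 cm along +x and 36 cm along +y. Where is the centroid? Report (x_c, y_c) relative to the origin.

Part | A | x̄ᵢ | ȳᵢ | A·x̄ᵢ | A·ȳᵢ
vertical leg | 4480.00 | 14.00 | 80.00 | 62720.00 | 358400.00
horizontal leg | 4500.00 | 103.00 | 15.00 | 463500.00 | 67500.00
gusset | 432.00 | 36.00 | 42.00 | 15552.00 | 18144.00
Σ | 9412.00 |  |  | 541772.00 | 444044.00
x_c = 541772.00 / 9412.00 = 57.56 cm
y_c = 444044.00 / 9412.00 = 47.18 cm

x_c = 57.56 cm, y_c = 47.18 cm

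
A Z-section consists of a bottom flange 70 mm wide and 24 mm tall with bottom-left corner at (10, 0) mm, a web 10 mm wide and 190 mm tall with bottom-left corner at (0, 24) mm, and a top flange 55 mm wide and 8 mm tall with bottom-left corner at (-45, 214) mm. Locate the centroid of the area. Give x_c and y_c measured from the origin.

bottom flange: A = 70 × 24 = 1680.00, centroid at (45.00, 12.00).
web: A = 10 × 190 = 1900.00, centroid at (5.00, 119.00).
top flange: A = 55 × 8 = 440.00, centroid at (-17.50, 218.00).
ΣA = 4020.00 mm²
ΣAx_c = (1680.00)(45.00) + (1900.00)(5.00) + (440.00)(-17.50) = 77400.00 mm³
ΣAy_c = (1680.00)(12.00) + (1900.00)(119.00) + (440.00)(218.00) = 342180.00 mm³
x_c = 77400.00 / 4020.00 = 19.25 mm
y_c = 342180.00 / 4020.00 = 85.12 mm

x_c = 19.25 mm, y_c = 85.12 mm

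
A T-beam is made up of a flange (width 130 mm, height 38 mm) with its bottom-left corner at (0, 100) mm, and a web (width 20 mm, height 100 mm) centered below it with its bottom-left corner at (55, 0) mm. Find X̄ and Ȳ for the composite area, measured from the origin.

X̄ = 65.00 mm, Ȳ = 99.12 mm

web: A = 20 × 100 = 2000.00, centroid at (65.00, 50.00).
flange: A = 130 × 38 = 4940.00, centroid at (65.00, 119.00).
ΣA = 6940.00 mm², ΣAX̄ = 451100.00 mm³, ΣAȲ = 687860.00 mm³.
X̄ = 451100.00/6940.00 = 65.00 mm; Ȳ = 687860.00/6940.00 = 99.12 mm.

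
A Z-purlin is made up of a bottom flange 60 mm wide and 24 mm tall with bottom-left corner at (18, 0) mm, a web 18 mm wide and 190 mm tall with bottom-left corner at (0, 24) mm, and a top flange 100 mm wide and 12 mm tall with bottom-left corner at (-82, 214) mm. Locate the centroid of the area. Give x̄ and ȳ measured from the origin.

Part | A | x̄ᵢ | ȳᵢ | A·x̄ᵢ | A·ȳᵢ
bottom flange | 1440.00 | 48.00 | 12.00 | 69120.00 | 17280.00
web | 3420.00 | 9.00 | 119.00 | 30780.00 | 406980.00
top flange | 1200.00 | -32.00 | 220.00 | -38400.00 | 264000.00
Σ | 6060.00 |  |  | 61500.00 | 688260.00
x̄ = 61500.00 / 6060.00 = 10.15 mm
ȳ = 688260.00 / 6060.00 = 113.57 mm

x̄ = 10.15 mm, ȳ = 113.57 mm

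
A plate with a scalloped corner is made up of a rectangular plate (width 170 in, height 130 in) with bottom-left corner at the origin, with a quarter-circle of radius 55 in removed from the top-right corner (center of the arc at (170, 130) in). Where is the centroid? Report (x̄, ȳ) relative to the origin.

x̄ = 77.57 in, ȳ = 59.98 in

Part | A | x̄ᵢ | ȳᵢ | A·x̄ᵢ | A·ȳᵢ
plate | 22100.00 | 85.00 | 65.00 | 1878500.00 | 1436500.00
removed quarter-circle | -2375.83 | 146.66 | 106.66 | -348432.67 | -253399.49
Σ | 19724.17 |  |  | 1530067.33 | 1183100.51
x̄ = 1530067.33 / 19724.17 = 77.57 in
ȳ = 1183100.51 / 19724.17 = 59.98 in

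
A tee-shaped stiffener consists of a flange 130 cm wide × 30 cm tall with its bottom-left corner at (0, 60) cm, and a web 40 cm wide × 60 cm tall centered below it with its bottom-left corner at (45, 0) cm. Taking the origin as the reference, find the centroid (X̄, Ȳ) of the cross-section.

web: A = 40 × 60 = 2400.00, centroid at (65.00, 30.00).
flange: A = 130 × 30 = 3900.00, centroid at (65.00, 75.00).
ΣA = 6300.00 cm²
ΣAX̄ = (2400.00)(65.00) + (3900.00)(65.00) = 409500.00 cm³
ΣAȲ = (2400.00)(30.00) + (3900.00)(75.00) = 364500.00 cm³
X̄ = 409500.00 / 6300.00 = 65.00 cm
Ȳ = 364500.00 / 6300.00 = 57.86 cm

X̄ = 65.00 cm, Ȳ = 57.86 cm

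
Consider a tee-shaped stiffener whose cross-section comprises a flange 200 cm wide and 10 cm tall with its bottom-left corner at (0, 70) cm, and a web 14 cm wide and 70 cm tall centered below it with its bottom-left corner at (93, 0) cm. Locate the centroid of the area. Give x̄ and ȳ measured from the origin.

Part | A | x̄ᵢ | ȳᵢ | A·x̄ᵢ | A·ȳᵢ
web | 980.00 | 100.00 | 35.00 | 98000.00 | 34300.00
flange | 2000.00 | 100.00 | 75.00 | 200000.00 | 150000.00
Σ | 2980.00 |  |  | 298000.00 | 184300.00
x̄ = 298000.00 / 2980.00 = 100.00 cm
ȳ = 184300.00 / 2980.00 = 61.85 cm

x̄ = 100.00 cm, ȳ = 61.85 cm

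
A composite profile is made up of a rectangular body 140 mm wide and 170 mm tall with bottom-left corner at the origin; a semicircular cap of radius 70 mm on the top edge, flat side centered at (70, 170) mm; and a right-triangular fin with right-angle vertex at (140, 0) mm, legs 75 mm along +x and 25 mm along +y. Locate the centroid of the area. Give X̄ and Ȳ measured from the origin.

X̄ = 72.75 mm, Ȳ = 110.01 mm

rectangular body: A = 140 × 170 = 23800.00, centroid at (70.00, 85.00).
semicircular top: A = ½π·70² = 7696.90, centroid at (70.00, 199.71).
triangular fin: A = ½·75·25 = 937.50, centroid at (165.00, 8.33).
ΣA = 32434.40 mm², ΣAX̄ = 2359470.64 mm³, ΣAȲ = 3567952.51 mm³.
X̄ = 2359470.64/32434.40 = 72.75 mm; Ȳ = 3567952.51/32434.40 = 110.01 mm.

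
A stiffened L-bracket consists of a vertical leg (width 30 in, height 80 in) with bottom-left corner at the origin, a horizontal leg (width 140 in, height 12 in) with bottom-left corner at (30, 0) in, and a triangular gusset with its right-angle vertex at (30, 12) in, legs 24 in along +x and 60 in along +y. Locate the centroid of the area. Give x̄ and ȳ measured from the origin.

x̄ = 48.20 in, ȳ = 26.90 in

vertical leg: A = 30 × 80 = 2400.00, centroid at (15.00, 40.00).
horizontal leg: A = 140 × 12 = 1680.00, centroid at (100.00, 6.00).
gusset: A = ½·24·60 = 720.00, centroid at (38.00, 32.00).
ΣA = 4800.00 in²
ΣAx̄ = (2400.00)(15.00) + (1680.00)(100.00) + (720.00)(38.00) = 231360.00 in³
ΣAȳ = (2400.00)(40.00) + (1680.00)(6.00) + (720.00)(32.00) = 129120.00 in³
x̄ = 231360.00 / 4800.00 = 48.20 in
ȳ = 129120.00 / 4800.00 = 26.90 in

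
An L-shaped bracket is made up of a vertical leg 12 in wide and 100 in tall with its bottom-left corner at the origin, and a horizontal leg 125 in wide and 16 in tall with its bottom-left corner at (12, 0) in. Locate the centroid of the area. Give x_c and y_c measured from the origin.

x_c = 48.81 in, y_c = 23.75 in

vertical leg: A = 12 × 100 = 1200.00, centroid at (6.00, 50.00).
horizontal leg: A = 125 × 16 = 2000.00, centroid at (74.50, 8.00).
ΣA = 3200.00 in², ΣAx_c = 156200.00 in³, ΣAy_c = 76000.00 in³.
x_c = 156200.00/3200.00 = 48.81 in; y_c = 76000.00/3200.00 = 23.75 in.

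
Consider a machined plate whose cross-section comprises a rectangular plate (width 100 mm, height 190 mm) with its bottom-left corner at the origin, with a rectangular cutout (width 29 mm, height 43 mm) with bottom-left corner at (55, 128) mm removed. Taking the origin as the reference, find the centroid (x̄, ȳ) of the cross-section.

plate: A = 100 × 190 = 19000.00, centroid at (50.00, 95.00).
hole: A = −(29 × 43) = -1247.00, centroid at (69.50, 149.50).
ΣA = 17753.00 mm²
ΣAx̄ = (19000.00)(50.00) + (-1247.00)(69.50) = 863333.50 mm³
ΣAȳ = (19000.00)(95.00) + (-1247.00)(149.50) = 1618573.50 mm³
x̄ = 863333.50 / 17753.00 = 48.63 mm
ȳ = 1618573.50 / 17753.00 = 91.17 mm

x̄ = 48.63 mm, ȳ = 91.17 mm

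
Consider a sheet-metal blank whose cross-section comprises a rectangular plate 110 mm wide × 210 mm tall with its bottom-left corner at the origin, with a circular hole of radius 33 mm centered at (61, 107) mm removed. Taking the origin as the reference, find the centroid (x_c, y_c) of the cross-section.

x_c = 53.96 mm, y_c = 104.65 mm

plate: A = 110 × 210 = 23100.00, centroid at (55.00, 105.00).
hole: A = −π·33² = -3421.19, centroid at (61.00, 107.00).
ΣA = 19678.81 mm²
ΣAx_c = (23100.00)(55.00) + (-3421.19)(61.00) = 1061807.14 mm³
ΣAy_c = (23100.00)(105.00) + (-3421.19)(107.00) = 2059432.20 mm³
x_c = 1061807.14 / 19678.81 = 53.96 mm
y_c = 2059432.20 / 19678.81 = 104.65 mm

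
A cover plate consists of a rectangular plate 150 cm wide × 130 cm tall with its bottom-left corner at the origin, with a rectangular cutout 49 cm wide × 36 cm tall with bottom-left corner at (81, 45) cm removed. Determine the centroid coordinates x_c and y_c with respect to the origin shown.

plate: A = 150 × 130 = 19500.00, centroid at (75.00, 65.00).
hole: A = −(49 × 36) = -1764.00, centroid at (105.50, 63.00).
ΣA = 17736.00 cm²
ΣAx_c = (19500.00)(75.00) + (-1764.00)(105.50) = 1276398.00 cm³
ΣAy_c = (19500.00)(65.00) + (-1764.00)(63.00) = 1156368.00 cm³
x_c = 1276398.00 / 17736.00 = 71.97 cm
y_c = 1156368.00 / 17736.00 = 65.20 cm

x_c = 71.97 cm, y_c = 65.20 cm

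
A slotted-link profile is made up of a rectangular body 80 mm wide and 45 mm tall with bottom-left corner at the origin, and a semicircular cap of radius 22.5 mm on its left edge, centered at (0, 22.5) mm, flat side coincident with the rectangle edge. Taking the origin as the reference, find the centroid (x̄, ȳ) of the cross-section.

x̄ = 31.04 mm, ȳ = 22.50 mm

Part | A | x̄ᵢ | ȳᵢ | A·x̄ᵢ | A·ȳᵢ
rectangular body | 3600.00 | 40.00 | 22.50 | 144000.00 | 81000.00
semicircular end | 795.22 | -9.55 | 22.50 | -7593.75 | 17892.35
Σ | 4395.22 |  |  | 136406.25 | 98892.35
x̄ = 136406.25 / 4395.22 = 31.04 mm
ȳ = 98892.35 / 4395.22 = 22.50 mm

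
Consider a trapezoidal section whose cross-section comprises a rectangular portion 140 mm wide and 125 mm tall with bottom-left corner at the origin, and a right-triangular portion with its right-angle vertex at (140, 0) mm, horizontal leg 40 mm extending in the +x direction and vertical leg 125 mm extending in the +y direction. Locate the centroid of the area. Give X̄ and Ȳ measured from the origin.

Part | A | x̄ᵢ | ȳᵢ | A·x̄ᵢ | A·ȳᵢ
rectangular portion | 17500.00 | 70.00 | 62.50 | 1225000.00 | 1093750.00
triangular portion | 2500.00 | 153.33 | 41.67 | 383333.33 | 104166.67
Σ | 20000.00 |  |  | 1608333.33 | 1197916.67
X̄ = 1608333.33 / 20000.00 = 80.42 mm
Ȳ = 1197916.67 / 20000.00 = 59.90 mm

X̄ = 80.42 mm, Ȳ = 59.90 mm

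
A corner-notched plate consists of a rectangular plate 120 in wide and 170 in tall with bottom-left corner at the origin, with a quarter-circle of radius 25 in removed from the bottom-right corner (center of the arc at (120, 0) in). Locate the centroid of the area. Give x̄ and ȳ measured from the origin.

Part | A | x̄ᵢ | ȳᵢ | A·x̄ᵢ | A·ȳᵢ
plate | 20400.00 | 60.00 | 85.00 | 1224000.00 | 1734000.00
removed quarter-circle | -490.87 | 109.39 | 10.61 | -53696.53 | -5208.33
Σ | 19909.13 |  |  | 1170303.47 | 1728791.67
x̄ = 1170303.47 / 19909.13 = 58.78 in
ȳ = 1728791.67 / 19909.13 = 86.83 in

x̄ = 58.78 in, ȳ = 86.83 in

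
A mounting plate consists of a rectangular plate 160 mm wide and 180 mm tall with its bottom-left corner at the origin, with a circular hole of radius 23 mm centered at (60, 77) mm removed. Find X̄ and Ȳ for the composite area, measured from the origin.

plate: A = 160 × 180 = 28800.00, centroid at (80.00, 90.00).
hole: A = −π·23² = -1661.90, centroid at (60.00, 77.00).
ΣA = 27138.10 mm², ΣAX̄ = 2204285.85 mm³, ΣAȲ = 2464033.51 mm³.
X̄ = 2204285.85/27138.10 = 81.22 mm; Ȳ = 2464033.51/27138.10 = 90.80 mm.

X̄ = 81.22 mm, Ȳ = 90.80 mm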